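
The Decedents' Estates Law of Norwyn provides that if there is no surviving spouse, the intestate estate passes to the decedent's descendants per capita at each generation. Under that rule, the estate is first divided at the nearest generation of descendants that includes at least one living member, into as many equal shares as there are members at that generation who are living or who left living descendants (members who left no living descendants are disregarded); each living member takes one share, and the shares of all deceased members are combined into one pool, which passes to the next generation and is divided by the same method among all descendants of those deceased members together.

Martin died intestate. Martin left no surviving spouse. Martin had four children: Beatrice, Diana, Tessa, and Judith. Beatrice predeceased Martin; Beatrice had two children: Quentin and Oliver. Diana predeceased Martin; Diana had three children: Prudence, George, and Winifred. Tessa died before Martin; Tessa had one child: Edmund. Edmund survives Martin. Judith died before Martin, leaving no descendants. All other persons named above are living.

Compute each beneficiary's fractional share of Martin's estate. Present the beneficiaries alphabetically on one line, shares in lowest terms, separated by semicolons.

Edmund 1/6; George 1/6; Oliver 1/6; Prudence 1/6; Quentin 1/6; Winifred 1/6

There is no surviving spouse, so the entire estate passes to Martin's descendants per capita at each generation.
No one at generation 1 (Beatrice, Diana, Tessa) is living; moving to the next generation.
At generation 2 (Quentin, Oliver, Prudence, George, Winifred, Edmund) there are 6 shares of (1)/6 = 1/6 each.
Living: Quentin, Oliver, Prudence, George, Winifred, and Edmund — each takes 1/6.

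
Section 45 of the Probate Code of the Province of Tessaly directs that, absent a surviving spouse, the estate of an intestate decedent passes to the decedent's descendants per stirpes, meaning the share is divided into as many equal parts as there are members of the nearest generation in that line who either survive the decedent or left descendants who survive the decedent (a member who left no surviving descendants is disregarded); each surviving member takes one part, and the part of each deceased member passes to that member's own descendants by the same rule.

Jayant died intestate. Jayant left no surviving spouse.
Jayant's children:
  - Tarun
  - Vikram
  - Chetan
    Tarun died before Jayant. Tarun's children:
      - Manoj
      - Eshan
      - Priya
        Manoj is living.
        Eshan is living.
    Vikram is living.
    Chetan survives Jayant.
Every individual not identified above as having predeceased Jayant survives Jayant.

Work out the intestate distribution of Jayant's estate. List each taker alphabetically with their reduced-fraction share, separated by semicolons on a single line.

Chetan 1/3; Eshan 1/9; Manoj 1/9; Priya 1/9; Vikram 1/3

There is no surviving spouse, so the entire estate passes to Jayant's descendants per stirpes.
The estate is divided into 3 equal shares of 1/3 among Tarun, Vikram, Chetan.
Tarun predeceased; the 1/3 allotted to Tarun's branch passes to Tarun's issue by representation.
The 1/3 is divided into 3 equal shares of 1/9 among Manoj, Eshan, Priya.
Manoj is living and takes 1/9.
Eshan is living and takes 1/9.
Priya is living and takes 1/9.
Vikram is living and takes 1/3.
Chetan is living and takes 1/3.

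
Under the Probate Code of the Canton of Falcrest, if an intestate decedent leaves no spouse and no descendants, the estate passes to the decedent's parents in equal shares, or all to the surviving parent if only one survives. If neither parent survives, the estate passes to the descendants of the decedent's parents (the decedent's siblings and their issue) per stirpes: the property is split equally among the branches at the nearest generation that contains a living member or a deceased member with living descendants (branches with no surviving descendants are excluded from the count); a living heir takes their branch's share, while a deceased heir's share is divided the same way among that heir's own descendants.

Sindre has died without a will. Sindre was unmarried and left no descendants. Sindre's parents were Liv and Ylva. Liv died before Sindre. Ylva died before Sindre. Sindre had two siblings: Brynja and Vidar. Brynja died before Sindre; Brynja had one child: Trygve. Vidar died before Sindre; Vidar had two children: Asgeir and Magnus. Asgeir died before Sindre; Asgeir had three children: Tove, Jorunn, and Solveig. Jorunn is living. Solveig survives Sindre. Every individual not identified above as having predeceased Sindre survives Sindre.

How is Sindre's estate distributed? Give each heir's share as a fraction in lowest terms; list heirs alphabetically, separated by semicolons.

Neither parent survives and there are no descendants, so the estate passes to Sindre's siblings and their issue per stirpes.
The estate is divided into 2 equal shares of 1/2 among Brynja, Vidar.
Brynja predeceased; the 1/2 allotted to Brynja's branch passes to Brynja's issue by representation.
Trygve is the sole taker at this level and receives the full 1/2.
Vidar predeceased; the 1/2 allotted to Vidar's branch passes to Vidar's issue by representation.
The 1/2 is divided into 2 equal shares of 1/4 among Asgeir, Magnus.
Asgeir predeceased; the 1/4 allotted to Asgeir's branch passes to Asgeir's issue by representation.
The 1/4 is divided into 3 equal shares of 1/12 among Tove, Jorunn, Solveig.
Tove is living and takes 1/12.
Jorunn is living and takes 1/12.
Solveig is living and takes 1/12.
Magnus is living and takes 1/4.

Jorunn 1/12; Magnus 1/4; Solveig 1/12; Tove 1/12; Trygve 1/2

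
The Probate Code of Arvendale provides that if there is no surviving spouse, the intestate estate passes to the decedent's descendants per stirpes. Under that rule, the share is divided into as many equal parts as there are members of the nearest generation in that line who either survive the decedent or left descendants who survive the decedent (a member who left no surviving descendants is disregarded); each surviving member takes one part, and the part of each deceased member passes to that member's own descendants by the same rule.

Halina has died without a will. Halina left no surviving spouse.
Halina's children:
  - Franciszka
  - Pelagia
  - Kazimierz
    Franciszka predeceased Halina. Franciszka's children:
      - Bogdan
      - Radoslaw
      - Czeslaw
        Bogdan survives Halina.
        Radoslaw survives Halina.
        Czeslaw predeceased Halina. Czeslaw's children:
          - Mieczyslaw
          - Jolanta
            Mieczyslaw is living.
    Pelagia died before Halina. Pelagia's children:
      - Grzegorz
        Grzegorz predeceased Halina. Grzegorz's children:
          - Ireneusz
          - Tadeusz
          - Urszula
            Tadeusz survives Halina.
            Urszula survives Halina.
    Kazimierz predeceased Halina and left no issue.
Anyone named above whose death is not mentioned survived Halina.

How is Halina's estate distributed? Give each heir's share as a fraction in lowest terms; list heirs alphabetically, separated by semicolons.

Bogdan 1/6; Ireneusz 1/6; Jolanta 1/12; Mieczyslaw 1/12; Radoslaw 1/6; Tadeusz 1/6; Urszula 1/6

There is no surviving spouse, so the entire estate passes to Halina's descendants per stirpes.
Kazimierz left no surviving issue, so that branch lapses and is disregarded.
The estate is divided into 2 equal shares of 1/2 among Franciszka, Pelagia.
Franciszka predeceased; the 1/2 allotted to Franciszka's branch passes to Franciszka's issue by representation.
The 1/2 is divided into 3 equal shares of 1/6 among Bogdan, Radoslaw, Czeslaw.
Bogdan is living and takes 1/6.
Radoslaw is living and takes 1/6.
Czeslaw predeceased; the 1/6 allotted to Czeslaw's branch passes to Czeslaw's issue by representation.
The 1/6 is divided into 2 equal shares of 1/12 among Mieczyslaw, Jolanta.
Mieczyslaw is living and takes 1/12.
Jolanta is living and takes 1/12.
Pelagia predeceased; the 1/2 allotted to Pelagia's branch passes to Pelagia's issue by representation.
Grzegorz's line is the sole branch at this level, so the full 1/2 passes to Grzegorz's issue by representation.
The 1/2 is divided into 3 equal shares of 1/6 among Ireneusz, Tadeusz, Urszula.
Ireneusz is living and takes 1/6.
Tadeusz is living and takes 1/6.
Urszula is living and takes 1/6.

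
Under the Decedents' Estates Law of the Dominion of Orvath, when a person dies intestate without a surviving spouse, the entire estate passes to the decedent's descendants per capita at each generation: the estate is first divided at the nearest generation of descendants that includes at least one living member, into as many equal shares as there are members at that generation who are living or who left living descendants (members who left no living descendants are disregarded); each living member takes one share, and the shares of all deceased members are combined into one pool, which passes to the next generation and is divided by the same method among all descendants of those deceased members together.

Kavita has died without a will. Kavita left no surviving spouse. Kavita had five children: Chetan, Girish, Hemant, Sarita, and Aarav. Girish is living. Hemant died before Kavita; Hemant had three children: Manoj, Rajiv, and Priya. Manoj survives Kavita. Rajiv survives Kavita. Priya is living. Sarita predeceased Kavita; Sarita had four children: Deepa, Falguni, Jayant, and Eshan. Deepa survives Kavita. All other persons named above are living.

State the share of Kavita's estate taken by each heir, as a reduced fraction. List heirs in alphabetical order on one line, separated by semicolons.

Aarav 1/5; Chetan 1/5; Deepa 2/35; Eshan 2/35; Falguni 2/35; Girish 1/5; Jayant 2/35; Manoj 2/35; Priya 2/35; Rajiv 2/35

There is no surviving spouse, so the entire estate passes to Kavita's descendants per capita at each generation.
At generation 1 (Chetan, Girish, Hemant, Sarita, Aarav) there are 5 shares of (1)/5 = 1/5 each.
Living: Chetan, Girish, and Aarav — each takes 1/5.
Deceased: Hemant and Sarita. Their combined 2/5 is pooled and carried to generation 2.
At generation 2 (Manoj, Rajiv, Priya, Deepa, Falguni, Jayant, Eshan) there are 7 shares of (2/5)/7 = 2/35 each.
Living: Manoj, Rajiv, Priya, Deepa, Falguni, Jayant, and Eshan — each takes 2/35.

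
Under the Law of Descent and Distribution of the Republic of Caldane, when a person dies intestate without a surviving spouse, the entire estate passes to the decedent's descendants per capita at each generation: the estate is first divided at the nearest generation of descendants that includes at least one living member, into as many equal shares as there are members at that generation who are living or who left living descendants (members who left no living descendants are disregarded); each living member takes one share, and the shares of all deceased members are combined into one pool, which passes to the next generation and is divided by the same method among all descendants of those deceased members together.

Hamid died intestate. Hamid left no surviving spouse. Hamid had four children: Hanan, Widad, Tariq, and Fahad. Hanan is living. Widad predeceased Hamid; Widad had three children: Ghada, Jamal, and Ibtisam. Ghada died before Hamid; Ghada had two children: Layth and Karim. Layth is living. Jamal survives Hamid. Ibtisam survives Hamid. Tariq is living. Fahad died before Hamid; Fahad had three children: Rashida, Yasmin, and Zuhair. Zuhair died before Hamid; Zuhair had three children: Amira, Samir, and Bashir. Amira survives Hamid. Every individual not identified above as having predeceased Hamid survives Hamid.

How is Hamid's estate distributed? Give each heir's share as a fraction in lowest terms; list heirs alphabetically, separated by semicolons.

There is no surviving spouse, so the entire estate passes to Hamid's descendants per capita at each generation.
At generation 1 (Hanan, Widad, Tariq, Fahad) there are 4 shares of (1)/4 = 1/4 each.
Living: Hanan and Tariq — each takes 1/4.
Deceased: Widad and Fahad. Their combined 1/2 is pooled and carried to generation 2.
At generation 2 (Ghada, Jamal, Ibtisam, Rashida, Yasmin, Zuhair) there are 6 shares of (1/2)/6 = 1/12 each.
Living: Jamal, Ibtisam, Rashida, and Yasmin — each takes 1/12.
Deceased: Ghada and Zuhair. Their combined 1/6 is pooled and carried to generation 3.
At generation 3 (Layth, Karim, Amira, Samir, Bashir) there are 5 shares of (1/6)/5 = 1/30 each.
Living: Layth, Karim, Amira, Samir, and Bashir — each takes 1/30.

Amira 1/30; Bashir 1/30; Hanan 1/4; Ibtisam 1/12; Jamal 1/12; Karim 1/30; Layth 1/30; Rashida 1/12; Samir 1/30; Tariq 1/4; Yasmin 1/12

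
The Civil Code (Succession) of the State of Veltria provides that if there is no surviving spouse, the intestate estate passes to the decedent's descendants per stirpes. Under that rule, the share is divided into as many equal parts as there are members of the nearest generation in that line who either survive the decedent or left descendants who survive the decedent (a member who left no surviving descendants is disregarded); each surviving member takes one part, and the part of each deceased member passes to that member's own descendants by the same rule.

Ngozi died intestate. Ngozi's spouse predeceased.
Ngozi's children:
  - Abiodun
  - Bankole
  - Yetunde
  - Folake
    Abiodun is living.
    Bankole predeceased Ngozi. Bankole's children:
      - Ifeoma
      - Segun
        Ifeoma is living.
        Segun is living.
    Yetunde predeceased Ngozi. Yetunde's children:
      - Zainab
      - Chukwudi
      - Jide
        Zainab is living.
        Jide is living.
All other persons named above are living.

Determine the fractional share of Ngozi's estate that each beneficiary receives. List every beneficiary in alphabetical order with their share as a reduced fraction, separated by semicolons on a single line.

There is no surviving spouse, so the entire estate passes to Ngozi's descendants per stirpes.
The estate is divided into 4 equal shares of 1/4 among Abiodun, Bankole, Yetunde, Folake.
Abiodun is living and takes 1/4.
Bankole predeceased; the 1/4 allotted to Bankole's branch passes to Bankole's issue by representation.
The 1/4 is divided into 2 equal shares of 1/8 among Ifeoma, Segun.
Ifeoma is living and takes 1/8.
Segun is living and takes 1/8.
Yetunde predeceased; the 1/4 allotted to Yetunde's branch passes to Yetunde's issue by representation.
The 1/4 is divided into 3 equal shares of 1/12 among Zainab, Chukwudi, Jide.
Zainab is living and takes 1/12.
Chukwudi is living and takes 1/12.
Jide is living and takes 1/12.
Folake is living and takes 1/4.

Abiodun 1/4; Chukwudi 1/12; Folake 1/4; Ifeoma 1/8; Jide 1/12; Segun 1/8; Zainab 1/12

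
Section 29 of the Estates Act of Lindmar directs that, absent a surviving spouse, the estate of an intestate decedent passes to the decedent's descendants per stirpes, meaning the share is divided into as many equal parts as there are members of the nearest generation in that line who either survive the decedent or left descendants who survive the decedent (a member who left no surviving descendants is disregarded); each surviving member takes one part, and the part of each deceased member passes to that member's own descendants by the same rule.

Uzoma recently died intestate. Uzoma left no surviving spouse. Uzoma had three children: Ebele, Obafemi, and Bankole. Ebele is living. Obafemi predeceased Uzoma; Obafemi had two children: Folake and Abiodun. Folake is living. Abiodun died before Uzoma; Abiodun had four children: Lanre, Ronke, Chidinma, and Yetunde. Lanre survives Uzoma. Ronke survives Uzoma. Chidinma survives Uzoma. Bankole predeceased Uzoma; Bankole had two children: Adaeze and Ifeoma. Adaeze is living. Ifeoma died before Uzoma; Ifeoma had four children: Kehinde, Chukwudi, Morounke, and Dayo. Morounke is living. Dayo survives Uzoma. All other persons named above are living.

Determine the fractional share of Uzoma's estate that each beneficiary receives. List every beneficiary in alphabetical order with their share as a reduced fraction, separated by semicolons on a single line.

Adaeze 1/6; Chidinma 1/24; Chukwudi 1/24; Dayo 1/24; Ebele 1/3; Folake 1/6; Kehinde 1/24; Lanre 1/24; Morounke 1/24; Ronke 1/24; Yetunde 1/24

There is no surviving spouse, so the entire estate passes to Uzoma's descendants per stirpes.
The estate is divided into 3 equal shares of 1/3 among Ebele, Obafemi, Bankole.
Ebele is living and takes 1/3.
Obafemi predeceased; the 1/3 allotted to Obafemi's branch passes to Obafemi's issue by representation.
The 1/3 is divided into 2 equal shares of 1/6 among Folake, Abiodun.
Folake is living and takes 1/6.
Abiodun predeceased; the 1/6 allotted to Abiodun's branch passes to Abiodun's issue by representation.
The 1/6 is divided into 4 equal shares of 1/24 among Lanre, Ronke, Chidinma, Yetunde.
Lanre is living and takes 1/24.
Ronke is living and takes 1/24.
Chidinma is living and takes 1/24.
Yetunde is living and takes 1/24.
Bankole predeceased; the 1/3 allotted to Bankole's branch passes to Bankole's issue by representation.
The 1/3 is divided into 2 equal shares of 1/6 among Adaeze, Ifeoma.
Adaeze is living and takes 1/6.
Ifeoma predeceased; the 1/6 allotted to Ifeoma's branch passes to Ifeoma's issue by representation.
The 1/6 is divided into 4 equal shares of 1/24 among Kehinde, Chukwudi, Morounke, Dayo.
Kehinde is living and takes 1/24.
Chukwudi is living and takes 1/24.
Morounke is living and takes 1/24.
Dayo is living and takes 1/24.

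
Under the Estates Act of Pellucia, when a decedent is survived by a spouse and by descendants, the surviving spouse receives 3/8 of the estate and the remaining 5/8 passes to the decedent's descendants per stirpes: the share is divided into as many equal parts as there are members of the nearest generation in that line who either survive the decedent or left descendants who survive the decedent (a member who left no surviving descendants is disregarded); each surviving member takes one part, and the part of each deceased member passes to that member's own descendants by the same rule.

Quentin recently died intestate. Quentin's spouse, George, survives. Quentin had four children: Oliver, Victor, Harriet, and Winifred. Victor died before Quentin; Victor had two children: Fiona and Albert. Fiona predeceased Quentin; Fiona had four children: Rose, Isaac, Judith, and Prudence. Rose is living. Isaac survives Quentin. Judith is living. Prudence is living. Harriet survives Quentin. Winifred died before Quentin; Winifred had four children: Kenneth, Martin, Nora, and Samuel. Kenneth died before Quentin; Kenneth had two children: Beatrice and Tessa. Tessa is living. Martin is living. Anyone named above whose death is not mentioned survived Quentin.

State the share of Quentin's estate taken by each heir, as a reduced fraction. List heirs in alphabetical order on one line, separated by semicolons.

George, as surviving spouse, takes 3/8.
The remaining 5/8 passes to Quentin's descendants per stirpes.
The 5/8 is divided into 4 equal shares of 5/32 among Oliver, Victor, Harriet, Winifred.
Oliver is living and takes 5/32.
Victor predeceased; the 5/32 allotted to Victor's branch passes to Victor's issue by representation.
The 5/32 is divided into 2 equal shares of 5/64 among Fiona, Albert.
Fiona predeceased; the 5/64 allotted to Fiona's branch passes to Fiona's issue by representation.
The 5/64 is divided into 4 equal shares of 5/256 among Rose, Isaac, Judith, Prudence.
Rose is living and takes 5/256.
Isaac is living and takes 5/256.
Judith is living and takes 5/256.
Prudence is living and takes 5/256.
Albert is living and takes 5/64.
Harriet is living and takes 5/32.
Winifred predeceased; the 5/32 allotted to Winifred's branch passes to Winifred's issue by representation.
The 5/32 is divided into 4 equal shares of 5/128 among Kenneth, Martin, Nora, Samuel.
Kenneth predeceased; the 5/128 allotted to Kenneth's branch passes to Kenneth's issue by representation.
The 5/128 is divided into 2 equal shares of 5/256 among Beatrice, Tessa.
Beatrice is living and takes 5/256.
Tessa is living and takes 5/256.
Martin is living and takes 5/128.
Nora is living and takes 5/128.
Samuel is living and takes 5/128.

Albert 5/64; Beatrice 5/256; George 3/8; Harriet 5/32; Isaac 5/256; Judith 5/256; Martin 5/128; Nora 5/128; Oliver 5/32; Prudence 5/256; Rose 5/256; Samuel 5/128; Tessa 5/256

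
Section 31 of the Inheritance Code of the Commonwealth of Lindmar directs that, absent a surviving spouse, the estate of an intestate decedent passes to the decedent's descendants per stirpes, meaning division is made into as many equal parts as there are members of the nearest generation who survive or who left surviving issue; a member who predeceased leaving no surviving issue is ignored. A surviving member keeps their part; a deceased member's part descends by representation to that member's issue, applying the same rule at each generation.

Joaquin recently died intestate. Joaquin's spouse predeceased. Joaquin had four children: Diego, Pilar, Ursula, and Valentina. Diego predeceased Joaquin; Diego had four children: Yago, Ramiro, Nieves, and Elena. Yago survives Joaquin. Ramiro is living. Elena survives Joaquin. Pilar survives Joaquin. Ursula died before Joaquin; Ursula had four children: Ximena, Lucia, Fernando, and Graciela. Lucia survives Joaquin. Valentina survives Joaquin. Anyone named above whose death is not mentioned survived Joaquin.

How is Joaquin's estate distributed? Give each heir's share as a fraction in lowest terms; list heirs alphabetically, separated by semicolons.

There is no surviving spouse, so the entire estate passes to Joaquin's descendants per stirpes.
The estate is divided into 4 equal shares of 1/4 among Diego, Pilar, Ursula, Valentina.
Diego predeceased; the 1/4 allotted to Diego's branch passes to Diego's issue by representation.
The 1/4 is divided into 4 equal shares of 1/16 among Yago, Ramiro, Nieves, Elena.
Yago is living and takes 1/16.
Ramiro is living and takes 1/16.
Nieves is living and takes 1/16.
Elena is living and takes 1/16.
Pilar is living and takes 1/4.
Ursula predeceased; the 1/4 allotted to Ursula's branch passes to Ursula's issue by representation.
The 1/4 is divided into 4 equal shares of 1/16 among Ximena, Lucia, Fernando, Graciela.
Ximena is living and takes 1/16.
Lucia is living and takes 1/16.
Fernando is living and takes 1/16.
Graciela is living and takes 1/16.
Valentina is living and takes 1/4.

Elena 1/16; Fernando 1/16; Graciela 1/16; Lucia 1/16; Nieves 1/16; Pilar 1/4; Ramiro 1/16; Valentina 1/4; Ximena 1/16; Yago 1/16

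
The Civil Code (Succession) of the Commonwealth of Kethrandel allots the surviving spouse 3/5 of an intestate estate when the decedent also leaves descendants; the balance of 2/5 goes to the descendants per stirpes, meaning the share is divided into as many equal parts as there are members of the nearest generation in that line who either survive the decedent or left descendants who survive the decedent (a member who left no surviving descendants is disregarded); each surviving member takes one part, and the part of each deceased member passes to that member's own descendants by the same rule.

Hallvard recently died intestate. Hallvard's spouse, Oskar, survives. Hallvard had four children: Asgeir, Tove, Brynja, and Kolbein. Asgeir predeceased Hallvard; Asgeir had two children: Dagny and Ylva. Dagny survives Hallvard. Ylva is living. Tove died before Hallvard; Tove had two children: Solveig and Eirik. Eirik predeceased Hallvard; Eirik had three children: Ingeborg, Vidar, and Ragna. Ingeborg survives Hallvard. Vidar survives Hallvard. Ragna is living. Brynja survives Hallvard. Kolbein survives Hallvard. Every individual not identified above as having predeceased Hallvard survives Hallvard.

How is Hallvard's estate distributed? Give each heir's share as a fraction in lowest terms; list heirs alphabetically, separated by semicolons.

Oskar, as surviving spouse, takes 3/5.
The remaining 2/5 passes to Hallvard's descendants per stirpes.
The 2/5 is divided into 4 equal shares of 1/10 among Asgeir, Tove, Brynja, Kolbein.
Asgeir predeceased; the 1/10 allotted to Asgeir's branch passes to Asgeir's issue by representation.
The 1/10 is divided into 2 equal shares of 1/20 among Dagny, Ylva.
Dagny is living and takes 1/20.
Ylva is living and takes 1/20.
Tove predeceased; the 1/10 allotted to Tove's branch passes to Tove's issue by representation.
The 1/10 is divided into 2 equal shares of 1/20 among Solveig, Eirik.
Solveig is living and takes 1/20.
Eirik predeceased; the 1/20 allotted to Eirik's branch passes to Eirik's issue by representation.
The 1/20 is divided into 3 equal shares of 1/60 among Ingeborg, Vidar, Ragna.
Ingeborg is living and takes 1/60.
Vidar is living and takes 1/60.
Ragna is living and takes 1/60.
Brynja is living and takes 1/10.
Kolbein is living and takes 1/10.

Brynja 1/10; Dagny 1/20; Ingeborg 1/60; Kolbein 1/10; Oskar 3/5; Ragna 1/60; Solveig 1/20; Vidar 1/60; Ylva 1/20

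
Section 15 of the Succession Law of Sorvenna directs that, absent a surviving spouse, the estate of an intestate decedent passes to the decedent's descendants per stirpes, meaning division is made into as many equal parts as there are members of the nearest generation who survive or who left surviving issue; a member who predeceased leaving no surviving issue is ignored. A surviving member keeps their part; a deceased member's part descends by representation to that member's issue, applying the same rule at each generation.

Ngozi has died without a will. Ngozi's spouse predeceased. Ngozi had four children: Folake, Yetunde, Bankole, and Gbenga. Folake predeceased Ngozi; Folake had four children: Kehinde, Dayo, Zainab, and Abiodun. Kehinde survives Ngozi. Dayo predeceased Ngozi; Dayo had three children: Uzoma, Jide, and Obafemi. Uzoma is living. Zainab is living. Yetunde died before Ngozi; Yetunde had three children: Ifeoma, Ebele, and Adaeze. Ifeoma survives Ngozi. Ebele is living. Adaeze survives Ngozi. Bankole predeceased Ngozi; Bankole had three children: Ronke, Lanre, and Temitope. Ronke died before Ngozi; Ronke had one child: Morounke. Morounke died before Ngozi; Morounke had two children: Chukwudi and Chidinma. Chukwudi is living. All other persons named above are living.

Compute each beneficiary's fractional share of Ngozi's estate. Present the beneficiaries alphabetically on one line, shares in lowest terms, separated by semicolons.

There is no surviving spouse, so the entire estate passes to Ngozi's descendants per stirpes.
The estate is divided into 4 equal shares of 1/4 among Folake, Yetunde, Bankole, Gbenga.
Folake predeceased; the 1/4 allotted to Folake's branch passes to Folake's issue by representation.
The 1/4 is divided into 4 equal shares of 1/16 among Kehinde, Dayo, Zainab, Abiodun.
Kehinde is living and takes 1/16.
Dayo predeceased; the 1/16 allotted to Dayo's branch passes to Dayo's issue by representation.
The 1/16 is divided into 3 equal shares of 1/48 among Uzoma, Jide, Obafemi.
Uzoma is living and takes 1/48.
Jide is living and takes 1/48.
Obafemi is living and takes 1/48.
Zainab is living and takes 1/16.
Abiodun is living and takes 1/16.
Yetunde predeceased; the 1/4 allotted to Yetunde's branch passes to Yetunde's issue by representation.
The 1/4 is divided into 3 equal shares of 1/12 among Ifeoma, Ebele, Adaeze.
Ifeoma is living and takes 1/12.
Ebele is living and takes 1/12.
Adaeze is living and takes 1/12.
Bankole predeceased; the 1/4 allotted to Bankole's branch passes to Bankole's issue by representation.
The 1/4 is divided into 3 equal shares of 1/12 among Ronke, Lanre, Temitope.
Ronke predeceased; the 1/12 allotted to Ronke's branch passes to Ronke's issue by representation.
Morounke's line is the sole branch at this level, so the full 1/12 passes to Morounke's issue by representation.
The 1/12 is divided into 2 equal shares of 1/24 among Chukwudi, Chidinma.
Chukwudi is living and takes 1/24.
Chidinma is living and takes 1/24.
Lanre is living and takes 1/12.
Temitope is living and takes 1/12.
Gbenga is living and takes 1/4.

Abiodun 1/16; Adaeze 1/12; Chidinma 1/24; Chukwudi 1/24; Ebele 1/12; Gbenga 1/4; Ifeoma 1/12; Jide 1/48; Kehinde 1/16; Lanre 1/12; Obafemi 1/48; Temitope 1/12; Uzoma 1/48; Zainab 1/16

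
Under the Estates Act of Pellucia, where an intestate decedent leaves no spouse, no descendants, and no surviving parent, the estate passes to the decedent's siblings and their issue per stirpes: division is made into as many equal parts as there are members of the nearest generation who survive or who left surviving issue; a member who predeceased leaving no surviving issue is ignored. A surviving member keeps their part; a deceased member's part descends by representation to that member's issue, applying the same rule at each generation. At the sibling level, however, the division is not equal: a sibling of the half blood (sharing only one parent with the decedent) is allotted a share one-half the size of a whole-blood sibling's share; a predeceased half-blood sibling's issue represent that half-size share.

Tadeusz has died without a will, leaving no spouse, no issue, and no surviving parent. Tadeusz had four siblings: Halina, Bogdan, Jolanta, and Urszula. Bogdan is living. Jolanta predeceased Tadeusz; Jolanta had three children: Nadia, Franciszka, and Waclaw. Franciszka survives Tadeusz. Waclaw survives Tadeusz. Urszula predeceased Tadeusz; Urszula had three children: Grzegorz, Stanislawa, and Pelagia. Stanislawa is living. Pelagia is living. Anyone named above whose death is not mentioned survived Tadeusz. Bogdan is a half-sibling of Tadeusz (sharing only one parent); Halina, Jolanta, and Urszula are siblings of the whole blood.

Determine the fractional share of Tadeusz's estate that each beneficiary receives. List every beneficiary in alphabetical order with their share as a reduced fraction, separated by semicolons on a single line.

No spouse, descendants, or parent survives, so the estate passes to Tadeusz's siblings per stirpes.
Half-blood siblings count for one-half the weight of whole-blood siblings at the initial division.
Dividing 1 in proportion to weights (total weight 7/2): Halina (weight 1) → 2/7; Bogdan (weight 1/2) → 1/7; Jolanta (weight 1) → 2/7; Urszula (weight 1) → 2/7.
Halina is living and takes 2/7.
Bogdan is living and takes 1/7.
Jolanta predeceased; the 2/7 allotted to Jolanta's branch passes to Jolanta's issue by representation.
The 2/7 is divided into 3 equal shares of 2/21 among Nadia, Franciszka, Waclaw.
Nadia is living and takes 2/21.
Franciszka is living and takes 2/21.
Waclaw is living and takes 2/21.
Urszula predeceased; the 2/7 allotted to Urszula's branch passes to Urszula's issue by representation.
The 2/7 is divided into 3 equal shares of 2/21 among Grzegorz, Stanislawa, Pelagia.
Grzegorz is living and takes 2/21.
Stanislawa is living and takes 2/21.
Pelagia is living and takes 2/21.

Bogdan 1/7; Franciszka 2/21; Grzegorz 2/21; Halina 2/7; Nadia 2/21; Pelagia 2/21; Stanislawa 2/21; Waclaw 2/21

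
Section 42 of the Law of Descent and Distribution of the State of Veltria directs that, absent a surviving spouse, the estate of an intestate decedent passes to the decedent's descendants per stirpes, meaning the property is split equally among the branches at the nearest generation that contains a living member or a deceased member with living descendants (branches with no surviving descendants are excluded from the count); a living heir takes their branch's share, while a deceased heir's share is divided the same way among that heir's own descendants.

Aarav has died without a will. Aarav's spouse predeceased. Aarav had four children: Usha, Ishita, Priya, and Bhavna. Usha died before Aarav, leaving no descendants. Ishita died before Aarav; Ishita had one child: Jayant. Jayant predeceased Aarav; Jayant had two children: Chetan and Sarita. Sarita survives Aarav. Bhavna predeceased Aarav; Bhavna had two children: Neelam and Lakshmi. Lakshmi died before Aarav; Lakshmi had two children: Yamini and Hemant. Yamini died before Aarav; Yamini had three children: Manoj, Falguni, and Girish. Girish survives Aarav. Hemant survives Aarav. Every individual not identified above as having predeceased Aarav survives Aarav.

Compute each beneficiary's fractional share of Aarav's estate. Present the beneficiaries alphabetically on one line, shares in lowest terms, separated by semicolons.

There is no surviving spouse, so the entire estate passes to Aarav's descendants per stirpes.
Usha left no surviving issue, so that branch lapses and is disregarded.
The estate is divided into 3 equal shares of 1/3 among Ishita, Priya, Bhavna.
Ishita predeceased; the 1/3 allotted to Ishita's branch passes to Ishita's issue by representation.
Jayant's line is the sole branch at this level, so the full 1/3 passes to Jayant's issue by representation.
The 1/3 is divided into 2 equal shares of 1/6 among Chetan, Sarita.
Chetan is living and takes 1/6.
Sarita is living and takes 1/6.
Priya is living and takes 1/3.
Bhavna predeceased; the 1/3 allotted to Bhavna's branch passes to Bhavna's issue by representation.
The 1/3 is divided into 2 equal shares of 1/6 among Neelam, Lakshmi.
Neelam is living and takes 1/6.
Lakshmi predeceased; the 1/6 allotted to Lakshmi's branch passes to Lakshmi's issue by representation.
The 1/6 is divided into 2 equal shares of 1/12 among Yamini, Hemant.
Yamini predeceased; the 1/12 allotted to Yamini's branch passes to Yamini's issue by representation.
The 1/12 is divided into 3 equal shares of 1/36 among Manoj, Falguni, Girish.
Manoj is living and takes 1/36.
Falguni is living and takes 1/36.
Girish is living and takes 1/36.
Hemant is living and takes 1/12.

Chetan 1/6; Falguni 1/36; Girish 1/36; Hemant 1/12; Manoj 1/36; Neelam 1/6; Priya 1/3; Sarita 1/6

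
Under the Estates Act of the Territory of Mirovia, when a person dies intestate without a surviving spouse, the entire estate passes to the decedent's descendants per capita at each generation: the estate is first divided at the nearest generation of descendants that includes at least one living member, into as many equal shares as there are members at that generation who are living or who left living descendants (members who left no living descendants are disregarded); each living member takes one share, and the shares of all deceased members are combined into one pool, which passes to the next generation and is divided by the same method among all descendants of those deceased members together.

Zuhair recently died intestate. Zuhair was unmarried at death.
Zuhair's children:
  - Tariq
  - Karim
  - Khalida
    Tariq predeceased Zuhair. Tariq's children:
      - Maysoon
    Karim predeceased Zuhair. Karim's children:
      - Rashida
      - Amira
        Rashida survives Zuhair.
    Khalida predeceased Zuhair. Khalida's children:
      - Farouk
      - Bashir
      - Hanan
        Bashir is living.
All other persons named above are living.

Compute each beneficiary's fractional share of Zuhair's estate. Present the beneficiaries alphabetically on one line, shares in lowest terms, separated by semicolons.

Amira 1/6; Bashir 1/6; Farouk 1/6; Hanan 1/6; Maysoon 1/6; Rashida 1/6

There is no surviving spouse, so the entire estate passes to Zuhair's descendants per capita at each generation.
No one at generation 1 (Tariq, Karim, Khalida) is living; moving to the next generation.
At generation 2 (Maysoon, Rashida, Amira, Farouk, Bashir, Hanan) there are 6 shares of (1)/6 = 1/6 each.
Living: Maysoon, Rashida, Amira, Farouk, Bashir, and Hanan — each takes 1/6.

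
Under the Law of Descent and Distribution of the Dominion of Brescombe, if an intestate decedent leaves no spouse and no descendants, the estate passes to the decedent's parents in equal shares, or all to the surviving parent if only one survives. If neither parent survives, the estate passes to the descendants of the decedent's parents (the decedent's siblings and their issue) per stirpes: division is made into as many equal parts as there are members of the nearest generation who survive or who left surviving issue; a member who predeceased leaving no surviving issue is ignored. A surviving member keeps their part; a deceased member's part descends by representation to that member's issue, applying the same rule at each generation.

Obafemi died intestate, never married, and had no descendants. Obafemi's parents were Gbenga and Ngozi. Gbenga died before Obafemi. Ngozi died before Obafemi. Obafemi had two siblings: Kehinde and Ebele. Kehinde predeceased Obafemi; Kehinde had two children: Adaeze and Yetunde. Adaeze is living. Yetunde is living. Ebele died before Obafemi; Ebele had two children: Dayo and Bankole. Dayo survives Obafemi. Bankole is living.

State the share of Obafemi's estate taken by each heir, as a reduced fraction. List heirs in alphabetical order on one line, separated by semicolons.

Adaeze 1/4; Bankole 1/4; Dayo 1/4; Yetunde 1/4

Neither parent survives and there are no descendants, so the estate passes to Obafemi's siblings and their issue per stirpes.
The estate is divided into 2 equal shares of 1/2 among Kehinde, Ebele.
Kehinde predeceased; the 1/2 allotted to Kehinde's branch passes to Kehinde's issue by representation.
The 1/2 is divided into 2 equal shares of 1/4 among Adaeze, Yetunde.
Adaeze is living and takes 1/4.
Yetunde is living and takes 1/4.
Ebele predeceased; the 1/2 allotted to Ebele's branch passes to Ebele's issue by representation.
The 1/2 is divided into 2 equal shares of 1/4 among Dayo, Bankole.
Dayo is living and takes 1/4.
Bankole is living and takes 1/4.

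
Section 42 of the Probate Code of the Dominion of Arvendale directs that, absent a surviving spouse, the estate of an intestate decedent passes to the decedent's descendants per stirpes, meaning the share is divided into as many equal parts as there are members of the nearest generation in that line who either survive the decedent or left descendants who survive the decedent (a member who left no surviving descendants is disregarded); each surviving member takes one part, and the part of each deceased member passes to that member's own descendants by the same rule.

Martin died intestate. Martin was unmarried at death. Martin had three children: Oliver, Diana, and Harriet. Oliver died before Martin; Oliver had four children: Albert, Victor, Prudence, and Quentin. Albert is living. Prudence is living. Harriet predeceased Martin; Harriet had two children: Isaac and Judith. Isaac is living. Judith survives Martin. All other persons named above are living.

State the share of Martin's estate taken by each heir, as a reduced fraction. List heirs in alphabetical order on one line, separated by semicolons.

Albert 1/12; Diana 1/3; Isaac 1/6; Judith 1/6; Prudence 1/12; Quentin 1/12; Victor 1/12

There is no surviving spouse, so the entire estate passes to Martin's descendants per stirpes.
The estate is divided into 3 equal shares of 1/3 among Oliver, Diana, Harriet.
Oliver predeceased; the 1/3 allotted to Oliver's branch passes to Oliver's issue by representation.
The 1/3 is divided into 4 equal shares of 1/12 among Albert, Victor, Prudence, Quentin.
Albert is living and takes 1/12.
Victor is living and takes 1/12.
Prudence is living and takes 1/12.
Quentin is living and takes 1/12.
Diana is living and takes 1/3.
Harriet predeceased; the 1/3 allotted to Harriet's branch passes to Harriet's issue by representation.
The 1/3 is divided into 2 equal shares of 1/6 among Isaac, Judith.
Isaac is living and takes 1/6.
Judith is living and takes 1/6.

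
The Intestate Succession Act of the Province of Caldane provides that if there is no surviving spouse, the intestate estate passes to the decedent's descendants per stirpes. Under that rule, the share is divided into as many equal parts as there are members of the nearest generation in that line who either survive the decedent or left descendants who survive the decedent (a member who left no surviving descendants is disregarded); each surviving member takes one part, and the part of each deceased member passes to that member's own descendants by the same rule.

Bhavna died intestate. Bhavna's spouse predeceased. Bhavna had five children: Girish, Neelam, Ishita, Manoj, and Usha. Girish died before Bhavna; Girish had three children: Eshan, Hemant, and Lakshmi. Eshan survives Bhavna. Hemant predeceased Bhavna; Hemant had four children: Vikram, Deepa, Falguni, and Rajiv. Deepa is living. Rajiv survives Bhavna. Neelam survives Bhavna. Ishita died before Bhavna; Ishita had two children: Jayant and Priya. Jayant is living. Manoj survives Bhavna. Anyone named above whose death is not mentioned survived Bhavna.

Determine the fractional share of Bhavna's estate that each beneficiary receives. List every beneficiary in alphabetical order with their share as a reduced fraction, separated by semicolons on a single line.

Deepa 1/60; Eshan 1/15; Falguni 1/60; Jayant 1/10; Lakshmi 1/15; Manoj 1/5; Neelam 1/5; Priya 1/10; Rajiv 1/60; Usha 1/5; Vikram 1/60

There is no surviving spouse, so the entire estate passes to Bhavna's descendants per stirpes.
The estate is divided into 5 equal shares of 1/5 among Girish, Neelam, Ishita, Manoj, Usha.
Girish predeceased; the 1/5 allotted to Girish's branch passes to Girish's issue by representation.
The 1/5 is divided into 3 equal shares of 1/15 among Eshan, Hemant, Lakshmi.
Eshan is living and takes 1/15.
Hemant predeceased; the 1/15 allotted to Hemant's branch passes to Hemant's issue by representation.
The 1/15 is divided into 4 equal shares of 1/60 among Vikram, Deepa, Falguni, Rajiv.
Vikram is living and takes 1/60.
Deepa is living and takes 1/60.
Falguni is living and takes 1/60.
Rajiv is living and takes 1/60.
Lakshmi is living and takes 1/15.
Neelam is living and takes 1/5.
Ishita predeceased; the 1/5 allotted to Ishita's branch passes to Ishita's issue by representation.
The 1/5 is divided into 2 equal shares of 1/10 among Jayant, Priya.
Jayant is living and takes 1/10.
Priya is living and takes 1/10.
Manoj is living and takes 1/5.
Usha is living and takes 1/5.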